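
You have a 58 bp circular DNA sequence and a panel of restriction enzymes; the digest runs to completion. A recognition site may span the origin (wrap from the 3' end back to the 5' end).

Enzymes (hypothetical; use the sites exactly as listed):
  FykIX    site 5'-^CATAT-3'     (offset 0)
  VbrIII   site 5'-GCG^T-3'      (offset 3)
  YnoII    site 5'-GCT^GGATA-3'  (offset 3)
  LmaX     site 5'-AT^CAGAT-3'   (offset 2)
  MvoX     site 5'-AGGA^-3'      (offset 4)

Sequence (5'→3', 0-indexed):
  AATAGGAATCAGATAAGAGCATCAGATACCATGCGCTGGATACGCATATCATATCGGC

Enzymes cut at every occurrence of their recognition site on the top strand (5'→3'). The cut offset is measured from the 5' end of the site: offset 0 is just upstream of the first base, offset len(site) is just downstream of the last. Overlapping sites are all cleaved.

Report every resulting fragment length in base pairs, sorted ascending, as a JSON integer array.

[2,5,7,13,15,16]

Per-enzyme occurrences:
  FykIX CATAT/0: at [44, 49] ⇒ [44, 49]
  VbrIII (GCGT, off=3): no sites
  YnoII GCTGGATA/3: at [34] ⇒ [37]
  LmaX ATCAGAT/2: at [7, 20] ⇒ [9, 22]
  MvoX AGGA/4: at [3] ⇒ [7]

All cut coordinates (distinct, sorted): [7, 9, 22, 37, 44, 49]

Fragments:
  7→9: 2 bp
  9→22: 13 bp
  22→37: 15 bp
  37→44: 7 bp
  44→49: 5 bp
  49→7 (wrap): 58-49+7 = 16 bp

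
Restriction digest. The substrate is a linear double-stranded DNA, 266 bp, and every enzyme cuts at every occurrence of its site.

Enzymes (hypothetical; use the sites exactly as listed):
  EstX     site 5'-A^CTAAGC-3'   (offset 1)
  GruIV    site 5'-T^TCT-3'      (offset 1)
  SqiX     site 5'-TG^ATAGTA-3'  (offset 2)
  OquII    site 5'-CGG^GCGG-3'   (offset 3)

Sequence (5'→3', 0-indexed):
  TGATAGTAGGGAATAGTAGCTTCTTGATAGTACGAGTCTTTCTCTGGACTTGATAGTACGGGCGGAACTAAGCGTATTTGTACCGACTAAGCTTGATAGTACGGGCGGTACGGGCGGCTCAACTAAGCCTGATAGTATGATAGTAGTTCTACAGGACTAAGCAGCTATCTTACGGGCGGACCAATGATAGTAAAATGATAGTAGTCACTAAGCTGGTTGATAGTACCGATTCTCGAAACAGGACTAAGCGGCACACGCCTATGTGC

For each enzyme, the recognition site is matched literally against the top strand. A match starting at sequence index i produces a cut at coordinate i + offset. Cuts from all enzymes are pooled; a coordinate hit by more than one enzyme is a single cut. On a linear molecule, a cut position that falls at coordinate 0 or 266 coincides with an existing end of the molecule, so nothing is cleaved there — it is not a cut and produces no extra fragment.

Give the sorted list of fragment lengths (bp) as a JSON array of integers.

[2,5,6,8,8,9,9,9,9,9,9,9,10,11,11,11,12,12,13,14,19,19,19,23]

Per-enzyme occurrences:
  EstX (ACTAAGC, off=1): starts [66, 85, 121, 155, 206, 242] → cuts [67, 86, 122, 156, 207, 243]
  GruIV (TTCT, off=1): starts [20, 39, 146, 229] → cuts [21, 40, 147, 230]
  SqiX (TGATAGTA, off=2): starts [0, 24, 50, 93, 129, 137, 184, 195, 217] → cuts [2, 26, 52, 95, 131, 139, 186, 197, 219]
  OquII (CGGGCGG, off=3): starts [58, 101, 110, 172] → cuts [61, 104, 113, 175]

All cut coordinates (distinct, sorted): [2, 21, 26, 40, 52, 61, 67, 86, 95, 104, 113, 122, 131, 139, 147, 156, 175, 186, 197, 207, 219, 230, 243]

Fragments:
  [0,2): 2 bp
  [2,21): 19 bp
  [21,26): 5 bp
  [26,40): 14 bp
  [40,52): 12 bp
  [52,61): 9 bp
  [61,67): 6 bp
  [67,86): 19 bp
  [86,95): 9 bp
  [95,104): 9 bp
  [104,113): 9 bp
  [113,122): 9 bp
  [122,131): 9 bp
  [131,139): 8 bp
  [139,147): 8 bp
  [147,156): 9 bp
  [156,175): 19 bp
  [175,186): 11 bp
  [186,197): 11 bp
  [197,207): 10 bp
  [207,219): 12 bp
  [219,230): 11 bp
  [230,243): 13 bp
  [243,266): 23 bp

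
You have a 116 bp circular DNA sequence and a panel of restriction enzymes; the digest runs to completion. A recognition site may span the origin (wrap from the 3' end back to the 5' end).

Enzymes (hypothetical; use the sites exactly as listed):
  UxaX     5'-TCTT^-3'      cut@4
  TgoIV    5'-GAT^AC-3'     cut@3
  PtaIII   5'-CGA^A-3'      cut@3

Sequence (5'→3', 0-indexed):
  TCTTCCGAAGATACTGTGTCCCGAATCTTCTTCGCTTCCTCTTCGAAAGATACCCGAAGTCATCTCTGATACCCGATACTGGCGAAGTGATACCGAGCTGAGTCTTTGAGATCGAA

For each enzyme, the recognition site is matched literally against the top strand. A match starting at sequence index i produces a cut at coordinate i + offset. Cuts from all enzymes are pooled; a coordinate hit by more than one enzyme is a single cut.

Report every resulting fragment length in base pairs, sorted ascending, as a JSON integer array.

[3,3,4,4,5,5,5,6,6,7,8,9,11,12,13,15]

Scan for sites:
  UxaX TCTT/4: at [0, 25, 28, 39, 102] ⇒ [4, 29, 32, 43, 106]
  TgoIV GATAC/3: at [9, 48, 67, 74, 88] ⇒ [12, 51, 70, 77, 91]
  PtaIII CGAA/3: at [5, 21, 43, 54, 82, 112] ⇒ [8, 24, 46, 57, 85, 115]

Pooled cuts: [4, 8, 12, 24, 29, 32, 43, 46, 51, 57, 70, 77, 85, 91, 106, 115]

Fragment lengths:
  4→8: 4 bp
  8→12: 4 bp
  12→24: 12 bp
  24→29: 5 bp
  29→32: 3 bp
  32→43: 11 bp
  43→46: 3 bp
  46→51: 5 bp
  51→57: 6 bp
  57→70: 13 bp
  70→77: 7 bp
  77→85: 8 bp
  85→91: 6 bp
  91→106: 15 bp
  106→115: 9 bp
  115→4 (wrap): 116-115+4 = 5 bp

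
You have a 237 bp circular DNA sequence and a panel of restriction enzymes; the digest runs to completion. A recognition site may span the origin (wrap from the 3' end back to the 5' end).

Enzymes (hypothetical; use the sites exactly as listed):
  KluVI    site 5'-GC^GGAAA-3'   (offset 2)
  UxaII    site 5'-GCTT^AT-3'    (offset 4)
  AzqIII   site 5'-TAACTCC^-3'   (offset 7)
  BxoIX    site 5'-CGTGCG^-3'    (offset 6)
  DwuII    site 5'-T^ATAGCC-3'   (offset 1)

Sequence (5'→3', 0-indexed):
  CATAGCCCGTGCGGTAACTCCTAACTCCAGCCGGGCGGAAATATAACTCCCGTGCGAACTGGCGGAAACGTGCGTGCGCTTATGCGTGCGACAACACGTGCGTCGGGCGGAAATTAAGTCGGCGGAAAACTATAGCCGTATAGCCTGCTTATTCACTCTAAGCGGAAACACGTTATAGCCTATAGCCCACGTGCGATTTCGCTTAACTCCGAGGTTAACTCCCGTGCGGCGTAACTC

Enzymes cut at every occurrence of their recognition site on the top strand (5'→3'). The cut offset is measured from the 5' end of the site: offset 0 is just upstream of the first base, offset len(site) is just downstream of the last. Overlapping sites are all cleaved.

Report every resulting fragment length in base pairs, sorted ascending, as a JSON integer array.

[3,4,6,6,6,7,7,7,8,8,8,8,9,10,11,11,11,12,12,12,13,14,14,15,15]

Site scan:
  KluVI (GCGGAAA, off=2): starts [34, 61, 106, 121, 161] → cuts [36, 63, 108, 123, 163]
  UxaII (GCTTAT, off=4): starts [77, 146] → cuts [81, 150]
  AzqIII (TAACTCC, off=7): starts [14, 21, 43, 203, 215, 231] → cuts [1, 21, 28, 50, 210, 222]
  BxoIX (CGTGCG, off=6): starts [7, 50, 68, 72, 84, 96, 189, 222] → cuts [13, 56, 74, 78, 90, 102, 195, 228]
  DwuII (TATAGCC, off=1): starts [130, 138, 173, 180] → cuts [131, 139, 174, 181]

All cut coordinates (distinct, sorted): [1, 13, 21, 28, 36, 50, 56, 63, 74, 78, 81, 90, 102, 108, 123, 131, 139, 150, 163, 174, 181, 195, 210, 222, 228]

Fragment lengths:
  1→13: 12 bp
  13→21: 8 bp
  21→28: 7 bp
  28→36: 8 bp
  36→50: 14 bp
  50→56: 6 bp
  56→63: 7 bp
  63→74: 11 bp
  74→78: 4 bp
  78→81: 3 bp
  81→90: 9 bp
  90→102: 12 bp
  102→108: 6 bp
  108→123: 15 bp
  123→131: 8 bp
  131→139: 8 bp
  139→150: 11 bp
  150→163: 13 bp
  163→174: 11 bp
  174→181: 7 bp
  181→195: 14 bp
  195→210: 15 bp
  210→222: 12 bp
  222→228: 6 bp
  228→1 (wrap): 237-228+1 = 10 bp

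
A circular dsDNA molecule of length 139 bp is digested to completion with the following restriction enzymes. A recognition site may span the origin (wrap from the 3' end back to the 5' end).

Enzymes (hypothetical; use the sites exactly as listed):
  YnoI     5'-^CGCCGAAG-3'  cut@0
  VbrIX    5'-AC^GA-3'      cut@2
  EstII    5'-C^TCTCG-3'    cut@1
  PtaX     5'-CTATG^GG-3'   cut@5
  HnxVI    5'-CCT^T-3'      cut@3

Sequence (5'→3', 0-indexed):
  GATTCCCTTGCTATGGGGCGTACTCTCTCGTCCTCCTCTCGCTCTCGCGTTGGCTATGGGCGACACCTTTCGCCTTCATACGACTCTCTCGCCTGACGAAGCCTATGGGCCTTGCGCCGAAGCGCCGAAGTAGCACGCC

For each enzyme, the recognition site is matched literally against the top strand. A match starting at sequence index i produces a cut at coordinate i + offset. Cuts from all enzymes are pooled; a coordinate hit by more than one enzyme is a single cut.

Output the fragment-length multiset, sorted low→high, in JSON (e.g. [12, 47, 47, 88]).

Scan for sites:
  YnoI (CGCCGAAG, off=0): starts [114, 122] → cuts [114, 122]
  VbrIX (ACGA, off=2): starts [79, 95] → cuts [81, 97]
  EstII (CTCTCG, off=1): starts [24, 35, 41, 85] → cuts [25, 36, 42, 86]
  PtaX (CTATGGG, off=5): starts [10, 53, 102] → cuts [15, 58, 107]
  HnxVI (CCTT, off=3): starts [5, 65, 72, 109] → cuts [8, 68, 75, 112]

All cut coordinates (distinct, sorted): [8, 15, 25, 36, 42, 58, 68, 75, 81, 86, 97, 107, 112, 114, 122]

Fragment lengths:
  8→15: 7 bp
  15→25: 10 bp
  25→36: 11 bp
  36→42: 6 bp
  42→58: 16 bp
  58→68: 10 bp
  68→75: 7 bp
  75→81: 6 bp
  81→86: 5 bp
  86→97: 11 bp
  97→107: 10 bp
  107→112: 5 bp
  112→114: 2 bp
  114→122: 8 bp
  122→8 (wrap): 139-122+8 = 25 bp

[2,5,5,6,6,7,7,8,10,10,10,11,11,16,25]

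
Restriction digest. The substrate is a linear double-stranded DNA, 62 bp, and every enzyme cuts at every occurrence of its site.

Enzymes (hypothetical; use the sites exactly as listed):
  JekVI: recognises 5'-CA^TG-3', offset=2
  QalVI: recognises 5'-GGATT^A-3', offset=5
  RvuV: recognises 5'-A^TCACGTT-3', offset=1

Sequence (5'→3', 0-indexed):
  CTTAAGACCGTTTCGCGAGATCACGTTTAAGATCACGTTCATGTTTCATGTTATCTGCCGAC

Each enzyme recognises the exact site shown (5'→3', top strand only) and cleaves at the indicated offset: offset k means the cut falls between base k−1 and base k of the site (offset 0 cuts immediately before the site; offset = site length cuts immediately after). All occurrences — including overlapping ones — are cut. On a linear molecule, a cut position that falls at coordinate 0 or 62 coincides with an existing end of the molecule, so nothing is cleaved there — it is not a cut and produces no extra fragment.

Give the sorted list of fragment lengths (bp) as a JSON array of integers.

[7,9,12,14,20]

Site scan:
  JekVI (CATG, off=2): starts [39, 46] → cuts [41, 48]
  QalVI (GGATTA, off=5): no sites
  RvuV (ATCACGTT, off=1): starts [19, 31] → cuts [20, 32]

All cut coordinates (distinct, sorted): [20, 32, 41, 48]

Fragment lengths:
  [0,20): 20 bp
  [20,32): 12 bp
  [32,41): 9 bp
  [41,48): 7 bp
  [48,62): 14 bp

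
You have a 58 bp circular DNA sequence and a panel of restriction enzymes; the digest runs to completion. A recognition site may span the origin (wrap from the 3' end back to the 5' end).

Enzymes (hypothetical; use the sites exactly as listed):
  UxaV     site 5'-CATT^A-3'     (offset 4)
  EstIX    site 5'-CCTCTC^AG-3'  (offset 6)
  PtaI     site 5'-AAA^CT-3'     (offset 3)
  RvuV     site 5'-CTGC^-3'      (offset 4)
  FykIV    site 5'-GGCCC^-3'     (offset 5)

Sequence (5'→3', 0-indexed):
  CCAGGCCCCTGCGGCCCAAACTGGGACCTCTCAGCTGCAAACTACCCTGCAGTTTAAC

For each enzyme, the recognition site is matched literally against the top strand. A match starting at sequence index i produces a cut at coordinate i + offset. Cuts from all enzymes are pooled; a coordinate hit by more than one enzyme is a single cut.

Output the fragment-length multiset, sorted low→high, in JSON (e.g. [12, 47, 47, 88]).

[3,3,4,5,6,9,12,16]

Per-enzyme occurrences:
  UxaV (CATTA, off=4): no sites
  EstIX CCTCTCAG/6: at [26] ⇒ [32]
  PtaI AAACT/3: at [17, 38] ⇒ [20, 41]
  RvuV CTGC/4: at [8, 34, 46] ⇒ [12, 38, 50]
  FykIV GGCCC/5: at [3, 12] ⇒ [8, 17]

All cut coordinates (distinct, sorted): [8, 12, 17, 20, 32, 38, 41, 50]

Fragments:
  8→12: 4 bp
  12→17: 5 bp
  17→20: 3 bp
  20→32: 12 bp
  32→38: 6 bp
  38→41: 3 bp
  41→50: 9 bp
  50→8 (wrap): 58-50+8 = 16 bp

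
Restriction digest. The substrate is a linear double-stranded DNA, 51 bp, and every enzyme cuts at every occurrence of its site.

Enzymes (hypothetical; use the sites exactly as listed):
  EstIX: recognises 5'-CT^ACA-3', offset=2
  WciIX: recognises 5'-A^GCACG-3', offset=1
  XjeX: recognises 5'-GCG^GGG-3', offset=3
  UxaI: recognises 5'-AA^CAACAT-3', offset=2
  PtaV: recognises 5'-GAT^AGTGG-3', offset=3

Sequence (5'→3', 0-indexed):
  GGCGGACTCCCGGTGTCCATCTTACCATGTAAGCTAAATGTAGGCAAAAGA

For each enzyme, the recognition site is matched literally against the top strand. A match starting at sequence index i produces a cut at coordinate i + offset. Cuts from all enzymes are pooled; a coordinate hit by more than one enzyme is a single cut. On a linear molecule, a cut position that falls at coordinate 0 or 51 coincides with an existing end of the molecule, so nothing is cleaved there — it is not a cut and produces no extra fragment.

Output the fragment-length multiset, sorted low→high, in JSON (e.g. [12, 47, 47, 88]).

Site scan:
  EstIX (CTACA, off=2): no sites
  WciIX (AGCACG, off=1): no sites
  XjeX (GCGGGG, off=3): no sites
  UxaI (AACAACAT, off=2): no sites
  PtaV (GATAGTGG, off=3): no sites

Pooled cuts: ∅

Fragment lengths:
  no cuts → one linear fragment of 51 bp

[51]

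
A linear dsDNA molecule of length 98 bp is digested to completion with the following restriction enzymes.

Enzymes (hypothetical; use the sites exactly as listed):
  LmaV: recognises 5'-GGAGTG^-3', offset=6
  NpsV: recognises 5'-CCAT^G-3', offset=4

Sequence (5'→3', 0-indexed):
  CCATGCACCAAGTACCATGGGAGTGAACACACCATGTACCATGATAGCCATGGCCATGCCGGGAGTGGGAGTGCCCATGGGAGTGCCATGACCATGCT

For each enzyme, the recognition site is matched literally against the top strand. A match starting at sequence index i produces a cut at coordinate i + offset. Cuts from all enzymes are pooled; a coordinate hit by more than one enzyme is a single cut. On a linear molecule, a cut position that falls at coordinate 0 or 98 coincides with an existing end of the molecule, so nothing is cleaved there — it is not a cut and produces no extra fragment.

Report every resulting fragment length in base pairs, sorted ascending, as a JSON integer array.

[3,4,4,5,6,6,6,7,7,7,9,10,10,14]

Site scan:
  LmaV GGAGTG/6: at [19, 61, 67, 79] ⇒ [25, 67, 73, 85]
  NpsV CCATG/4: at [0, 14, 31, 38, 47, 53, 74, 85, 91] ⇒ [4, 18, 35, 42, 51, 57, 78, 89, 95]

All cut coordinates (distinct, sorted): [4, 18, 25, 35, 42, 51, 57, 67, 73, 78, 85, 89, 95]

Fragments:
  [0,4): 4 bp
  [4,18): 14 bp
  [18,25): 7 bp
  [25,35): 10 bp
  [35,42): 7 bp
  [42,51): 9 bp
  [51,57): 6 bp
  [57,67): 10 bp
  [67,73): 6 bp
  [73,78): 5 bp
  [78,85): 7 bp
  [85,89): 4 bp
  [89,95): 6 bp
  [95,98): 3 bp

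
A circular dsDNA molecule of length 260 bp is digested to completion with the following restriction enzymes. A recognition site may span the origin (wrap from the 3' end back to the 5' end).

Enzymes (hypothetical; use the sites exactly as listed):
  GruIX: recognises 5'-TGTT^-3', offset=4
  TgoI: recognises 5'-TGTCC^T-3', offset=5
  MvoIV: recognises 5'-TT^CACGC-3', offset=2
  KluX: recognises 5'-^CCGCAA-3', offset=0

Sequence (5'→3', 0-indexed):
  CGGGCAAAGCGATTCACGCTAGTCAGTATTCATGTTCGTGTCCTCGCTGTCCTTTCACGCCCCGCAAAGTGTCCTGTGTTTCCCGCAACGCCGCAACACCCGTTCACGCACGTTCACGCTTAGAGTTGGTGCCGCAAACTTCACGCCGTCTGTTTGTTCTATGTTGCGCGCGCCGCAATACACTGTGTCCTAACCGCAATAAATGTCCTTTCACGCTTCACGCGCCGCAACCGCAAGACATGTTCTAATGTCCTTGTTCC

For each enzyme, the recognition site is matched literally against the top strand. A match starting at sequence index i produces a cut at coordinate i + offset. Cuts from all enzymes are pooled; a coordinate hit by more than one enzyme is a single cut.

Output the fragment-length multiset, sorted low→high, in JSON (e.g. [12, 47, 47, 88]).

Site scan:
  GruIX (TGTT, off=4): starts [32, 76, 150, 154, 161, 240, 254] → cuts [36, 80, 154, 158, 165, 244, 258]
  TgoI (TGTCCT, off=5): starts [38, 47, 69, 185, 203, 248] → cuts [43, 52, 74, 190, 208, 253]
  MvoIV (TTCACGC, off=2): starts [12, 53, 102, 112, 139, 209, 216] → cuts [14, 55, 104, 114, 141, 211, 218]
  KluX (CCGCAA, off=0): starts [61, 82, 90, 131, 172, 193, 224, 230] → cuts [61, 82, 90, 131, 172, 193, 224, 230]

All cut coordinates (distinct, sorted): [14, 36, 43, 52, 55, 61, 74, 80, 82, 90, 104, 114, 131, 141, 154, 158, 165, 172, 190, 193, 208, 211, 218, 224, 230, 244, 253, 258]

Fragments:
  14→36: 22 bp
  36→43: 7 bp
  43→52: 9 bp
  52→55: 3 bp
  55→61: 6 bp
  61→74: 13 bp
  74→80: 6 bp
  80→82: 2 bp
  82→90: 8 bp
  90→104: 14 bp
  104→114: 10 bp
  114→131: 17 bp
  131→141: 10 bp
  141→154: 13 bp
  154→158: 4 bp
  158→165: 7 bp
  165→172: 7 bp
  172→190: 18 bp
  190→193: 3 bp
  193→208: 15 bp
  208→211: 3 bp
  211→218: 7 bp
  218→224: 6 bp
  224→230: 6 bp
  230→244: 14 bp
  244→253: 9 bp
  253→258: 5 bp
  258→14 (wrap): 260-258+14 = 16 bp

[2,3,3,3,4,5,6,6,6,6,7,7,7,7,8,9,9,10,10,13,13,14,14,15,16,17,18,22]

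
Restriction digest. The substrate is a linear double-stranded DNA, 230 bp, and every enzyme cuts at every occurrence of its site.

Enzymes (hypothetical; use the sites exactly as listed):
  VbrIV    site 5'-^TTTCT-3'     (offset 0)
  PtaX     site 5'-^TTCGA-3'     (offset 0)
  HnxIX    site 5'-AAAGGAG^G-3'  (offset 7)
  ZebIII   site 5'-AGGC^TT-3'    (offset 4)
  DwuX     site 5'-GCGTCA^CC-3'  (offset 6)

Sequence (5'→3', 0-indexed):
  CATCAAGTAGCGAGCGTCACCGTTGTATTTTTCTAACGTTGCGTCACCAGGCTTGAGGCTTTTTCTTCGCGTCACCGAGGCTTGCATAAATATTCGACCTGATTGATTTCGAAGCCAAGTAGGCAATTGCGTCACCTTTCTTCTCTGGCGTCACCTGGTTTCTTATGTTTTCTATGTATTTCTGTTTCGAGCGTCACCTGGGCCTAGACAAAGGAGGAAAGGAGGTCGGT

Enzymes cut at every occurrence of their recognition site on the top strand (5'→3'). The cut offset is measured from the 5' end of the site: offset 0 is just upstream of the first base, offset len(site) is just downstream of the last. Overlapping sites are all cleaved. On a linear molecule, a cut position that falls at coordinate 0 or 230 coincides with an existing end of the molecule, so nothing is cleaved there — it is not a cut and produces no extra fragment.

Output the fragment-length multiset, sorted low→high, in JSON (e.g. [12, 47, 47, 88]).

Scan for sites:
  VbrIV TTTCT/0: at [29, 61, 136, 158, 168, 178] ⇒ [29, 61, 136, 158, 168, 178]
  PtaX TTCGA/0: at [92, 107, 185] ⇒ [92, 107, 185]
  HnxIX AAAGGAGG/7: at [209, 217] ⇒ [216, 224]
  ZebIII AGGCTT/4: at [48, 55, 77] ⇒ [52, 59, 81]
  DwuX GCGTCACC/6: at [13, 40, 68, 128, 147, 190] ⇒ [19, 46, 74, 134, 153, 196]

Pooled cuts: [19, 29, 46, 52, 59, 61, 74, 81, 92, 107, 134, 136, 153, 158, 168, 178, 185, 196, 216, 224]

Fragment lengths:
  [0,19): 19 bp
  [19,29): 10 bp
  [29,46): 17 bp
  [46,52): 6 bp
  [52,59): 7 bp
  [59,61): 2 bp
  [61,74): 13 bp
  [74,81): 7 bp
  [81,92): 11 bp
  [92,107): 15 bp
  [107,134): 27 bp
  [134,136): 2 bp
  [136,153): 17 bp
  [153,158): 5 bp
  [158,168): 10 bp
  [168,178): 10 bp
  [178,185): 7 bp
  [185,196): 11 bp
  [196,216): 20 bp
  [216,224): 8 bp
  [224,230): 6 bp

[2,2,5,6,6,7,7,7,8,10,10,10,11,11,13,15,17,17,19,20,27]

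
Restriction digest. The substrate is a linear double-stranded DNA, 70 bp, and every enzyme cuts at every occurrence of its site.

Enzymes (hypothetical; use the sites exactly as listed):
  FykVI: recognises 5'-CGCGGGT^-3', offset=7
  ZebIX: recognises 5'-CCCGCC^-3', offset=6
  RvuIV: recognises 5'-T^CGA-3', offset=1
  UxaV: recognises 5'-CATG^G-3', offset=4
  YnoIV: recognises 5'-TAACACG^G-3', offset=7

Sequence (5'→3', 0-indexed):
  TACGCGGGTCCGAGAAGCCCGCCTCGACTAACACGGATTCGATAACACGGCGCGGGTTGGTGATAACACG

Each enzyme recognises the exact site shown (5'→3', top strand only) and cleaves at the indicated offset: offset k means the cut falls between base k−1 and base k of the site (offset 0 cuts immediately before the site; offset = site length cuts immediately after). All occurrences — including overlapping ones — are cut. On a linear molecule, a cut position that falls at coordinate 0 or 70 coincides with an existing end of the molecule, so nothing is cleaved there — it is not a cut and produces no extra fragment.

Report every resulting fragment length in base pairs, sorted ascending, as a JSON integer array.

[1,4,8,9,10,11,13,14]

Scan for sites:
  FykVI CGCGGGT/7: at [2, 50] ⇒ [9, 57]
  ZebIX CCCGCC/6: at [17] ⇒ [23]
  RvuIV TCGA/1: at [23, 38] ⇒ [24, 39]
  UxaV (CATGG, off=4): no sites
  YnoIV TAACACGG/7: at [28, 42] ⇒ [35, 49]

Pooled cuts: [9, 23, 24, 35, 39, 49, 57]

Fragment lengths:
  [0,9): 9 bp
  [9,23): 14 bp
  [23,24): 1 bp
  [24,35): 11 bp
  [35,39): 4 bp
  [39,49): 10 bp
  [49,57): 8 bp
  [57,70): 13 bp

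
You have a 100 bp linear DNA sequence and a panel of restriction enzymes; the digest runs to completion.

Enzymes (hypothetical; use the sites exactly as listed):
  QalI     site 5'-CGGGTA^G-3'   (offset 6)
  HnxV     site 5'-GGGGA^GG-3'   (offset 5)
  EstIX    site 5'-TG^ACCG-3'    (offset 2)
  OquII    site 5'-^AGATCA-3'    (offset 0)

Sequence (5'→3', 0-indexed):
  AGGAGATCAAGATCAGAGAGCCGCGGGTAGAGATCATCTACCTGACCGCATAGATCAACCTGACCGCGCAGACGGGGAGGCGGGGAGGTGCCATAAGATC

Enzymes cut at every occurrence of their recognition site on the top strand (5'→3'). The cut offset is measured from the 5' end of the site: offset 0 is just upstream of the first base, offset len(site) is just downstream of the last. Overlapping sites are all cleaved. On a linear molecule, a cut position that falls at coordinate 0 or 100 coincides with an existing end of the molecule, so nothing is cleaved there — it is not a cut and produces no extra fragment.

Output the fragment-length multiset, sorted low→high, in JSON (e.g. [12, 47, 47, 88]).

Per-enzyme occurrences:
  QalI (CGGGTAG, off=6): starts [23] → cuts [29]
  HnxV (GGGGAGG, off=5): starts [73, 81] → cuts [78, 86]
  EstIX (TGACCG, off=2): starts [42, 60] → cuts [44, 62]
  OquII (AGATCA, off=0): starts [3, 9, 30, 51] → cuts [3, 9, 30, 51]

All cut coordinates (distinct, sorted): [3, 9, 29, 30, 44, 51, 62, 78, 86]

Fragment lengths:
  [0,3): 3 bp
  [3,9): 6 bp
  [9,29): 20 bp
  [29,30): 1 bp
  [30,44): 14 bp
  [44,51): 7 bp
  [51,62): 11 bp
  [62,78): 16 bp
  [78,86): 8 bp
  [86,100): 14 bp

[1,3,6,7,8,11,14,14,16,20]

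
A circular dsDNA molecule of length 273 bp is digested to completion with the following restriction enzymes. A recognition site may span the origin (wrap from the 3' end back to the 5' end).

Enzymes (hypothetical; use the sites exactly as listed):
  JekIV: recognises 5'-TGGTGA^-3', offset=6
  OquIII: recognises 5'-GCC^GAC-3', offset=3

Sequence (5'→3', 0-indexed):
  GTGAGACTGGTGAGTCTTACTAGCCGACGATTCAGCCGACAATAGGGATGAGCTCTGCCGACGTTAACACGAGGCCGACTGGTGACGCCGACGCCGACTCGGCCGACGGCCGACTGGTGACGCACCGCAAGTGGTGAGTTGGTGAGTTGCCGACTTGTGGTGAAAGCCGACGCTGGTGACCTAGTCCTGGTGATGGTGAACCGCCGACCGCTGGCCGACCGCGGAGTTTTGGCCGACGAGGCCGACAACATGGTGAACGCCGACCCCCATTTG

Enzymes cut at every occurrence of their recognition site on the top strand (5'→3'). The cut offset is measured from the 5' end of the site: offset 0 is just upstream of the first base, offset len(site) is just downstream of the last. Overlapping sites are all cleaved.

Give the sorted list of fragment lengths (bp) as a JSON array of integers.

[4,5,5,6,6,6,6,7,8,9,9,9,9,9,11,11,12,12,12,13,14,16,17,17,18,22]

Site scan:
  JekIV (TGGTGA, off=6): starts [7, 79, 114, 131, 139, 157, 173, 187, 193, 250, 271] → cuts [4, 13, 85, 120, 137, 145, 163, 179, 193, 199, 256]
  OquIII (GCCGAC, off=3): starts [22, 34, 56, 73, 86, 92, 101, 108, 148, 165, 202, 213, 231, 240, 258] → cuts [25, 37, 59, 76, 89, 95, 104, 111, 151, 168, 205, 216, 234, 243, 261]

All cut coordinates (distinct, sorted): [4, 13, 25, 37, 59, 76, 85, 89, 95, 104, 111, 120, 137, 145, 151, 163, 168, 179, 193, 199, 205, 216, 234, 243, 256, 261]

Fragment lengths:
  4→13: 9 bp
  13→25: 12 bp
  25→37: 12 bp
  37→59: 22 bp
  59→76: 17 bp
  76→85: 9 bp
  85→89: 4 bp
  89→95: 6 bp
  95→104: 9 bp
  104→111: 7 bp
  111→120: 9 bp
  120→137: 17 bp
  137→145: 8 bp
  145→151: 6 bp
  151→163: 12 bp
  163→168: 5 bp
  168→179: 11 bp
  179→193: 14 bp
  193→199: 6 bp
  199→205: 6 bp
  205→216: 11 bp
  216→234: 18 bp
  234→243: 9 bp
  243→256: 13 bp
  256→261: 5 bp
  261→4 (wrap): 273-261+4 = 16 bp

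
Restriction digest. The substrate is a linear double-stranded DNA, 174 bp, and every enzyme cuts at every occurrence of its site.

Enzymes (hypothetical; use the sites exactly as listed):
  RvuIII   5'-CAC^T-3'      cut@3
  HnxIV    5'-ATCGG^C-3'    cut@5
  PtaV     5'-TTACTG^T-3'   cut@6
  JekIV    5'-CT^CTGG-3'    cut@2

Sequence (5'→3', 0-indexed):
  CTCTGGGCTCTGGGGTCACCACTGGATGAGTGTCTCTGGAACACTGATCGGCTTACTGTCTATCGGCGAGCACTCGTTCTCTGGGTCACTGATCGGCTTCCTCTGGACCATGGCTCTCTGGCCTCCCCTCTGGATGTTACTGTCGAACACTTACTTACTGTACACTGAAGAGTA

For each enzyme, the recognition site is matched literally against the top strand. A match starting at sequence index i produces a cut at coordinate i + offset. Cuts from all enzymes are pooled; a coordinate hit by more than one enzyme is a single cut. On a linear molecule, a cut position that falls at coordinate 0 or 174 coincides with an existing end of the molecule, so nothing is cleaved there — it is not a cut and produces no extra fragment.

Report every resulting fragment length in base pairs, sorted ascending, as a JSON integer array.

Scan for sites:
  RvuIII (CACT, off=3): starts [19, 41, 70, 86, 147, 162] → cuts [22, 44, 73, 89, 150, 165]
  HnxIV (ATCGGC, off=5): starts [46, 61, 91] → cuts [51, 66, 96]
  PtaV (TTACTGT, off=6): starts [52, 136, 154] → cuts [58, 142, 160]
  JekIV (CTCTGG, off=2): starts [0, 7, 33, 78, 100, 115, 127] → cuts [2, 9, 35, 80, 102, 117, 129]

Pooled cuts: [2, 9, 22, 35, 44, 51, 58, 66, 73, 80, 89, 96, 102, 117, 129, 142, 150, 160, 165]

Fragment lengths:
  [0,2): 2 bp
  [2,9): 7 bp
  [9,22): 13 bp
  [22,35): 13 bp
  [35,44): 9 bp
  [44,51): 7 bp
  [51,58): 7 bp
  [58,66): 8 bp
  [66,73): 7 bp
  [73,80): 7 bp
  [80,89): 9 bp
  [89,96): 7 bp
  [96,102): 6 bp
  [102,117): 15 bp
  [117,129): 12 bp
  [129,142): 13 bp
  [142,150): 8 bp
  [150,160): 10 bp
  [160,165): 5 bp
  [165,174): 9 bp

[2,5,6,7,7,7,7,7,7,8,8,9,9,9,10,12,13,13,13,15]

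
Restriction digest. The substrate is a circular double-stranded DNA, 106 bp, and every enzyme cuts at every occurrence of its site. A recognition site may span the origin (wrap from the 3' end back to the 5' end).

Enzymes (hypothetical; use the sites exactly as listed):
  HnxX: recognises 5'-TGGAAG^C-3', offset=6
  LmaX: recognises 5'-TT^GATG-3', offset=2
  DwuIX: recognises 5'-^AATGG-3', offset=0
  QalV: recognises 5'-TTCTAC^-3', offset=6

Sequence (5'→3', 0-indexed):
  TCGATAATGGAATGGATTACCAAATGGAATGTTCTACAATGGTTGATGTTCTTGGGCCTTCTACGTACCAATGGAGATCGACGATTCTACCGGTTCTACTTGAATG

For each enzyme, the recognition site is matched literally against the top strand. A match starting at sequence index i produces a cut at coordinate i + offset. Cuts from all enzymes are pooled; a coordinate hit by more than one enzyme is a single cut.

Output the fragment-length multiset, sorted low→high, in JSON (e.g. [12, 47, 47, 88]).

Site scan:
  HnxX (TGGAAGC, off=6): no sites
  LmaX TTGATG/2: at [42] ⇒ [44]
  DwuIX AATGG/0: at [5, 10, 22, 37, 69] ⇒ [5, 10, 22, 37, 69]
  QalV TTCTAC/6: at [31, 58, 84, 93] ⇒ [37, 64, 90, 99]

All cut coordinates (distinct, sorted): [5, 10, 22, 37, 44, 64, 69, 90, 99]

Fragment lengths:
  5→10: 5 bp
  10→22: 12 bp
  22→37: 15 bp
  37→44: 7 bp
  44→64: 20 bp
  64→69: 5 bp
  69→90: 21 bp
  90→99: 9 bp
  99→5 (wrap): 106-99+5 = 12 bp

[5,5,7,9,12,12,15,20,21]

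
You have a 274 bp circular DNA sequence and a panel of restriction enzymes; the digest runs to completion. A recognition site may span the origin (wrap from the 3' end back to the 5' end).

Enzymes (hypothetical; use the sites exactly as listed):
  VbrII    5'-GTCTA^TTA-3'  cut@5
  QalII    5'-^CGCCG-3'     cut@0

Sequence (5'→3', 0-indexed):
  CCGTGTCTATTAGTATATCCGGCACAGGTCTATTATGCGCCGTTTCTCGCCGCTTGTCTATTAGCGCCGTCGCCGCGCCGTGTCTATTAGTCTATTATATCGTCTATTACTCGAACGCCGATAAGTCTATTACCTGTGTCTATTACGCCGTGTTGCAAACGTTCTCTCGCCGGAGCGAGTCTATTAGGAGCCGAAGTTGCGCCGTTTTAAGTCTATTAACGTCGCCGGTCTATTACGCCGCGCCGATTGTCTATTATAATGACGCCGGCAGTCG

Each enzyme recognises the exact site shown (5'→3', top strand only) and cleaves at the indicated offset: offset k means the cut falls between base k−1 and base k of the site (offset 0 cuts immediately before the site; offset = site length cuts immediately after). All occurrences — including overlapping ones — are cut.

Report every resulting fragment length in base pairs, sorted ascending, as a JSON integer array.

Scan for sites:
  VbrII (GTCTATTA, off=5): starts [4, 27, 55, 81, 89, 101, 124, 137, 178, 210, 227, 248] → cuts [9, 32, 60, 86, 94, 106, 129, 142, 183, 215, 232, 253]
  QalII (CGCCG, off=0): starts [37, 47, 64, 70, 75, 115, 145, 167, 199, 222, 235, 240, 262, 272] → cuts [37, 47, 64, 70, 75, 115, 145, 167, 199, 222, 235, 240, 262, 272]

All cut coordinates (distinct, sorted): [9, 32, 37, 47, 60, 64, 70, 75, 86, 94, 106, 115, 129, 142, 145, 167, 183, 199, 215, 222, 232, 235, 240, 253, 262, 272]

Fragments:
  9→32: 23 bp
  32→37: 5 bp
  37→47: 10 bp
  47→60: 13 bp
  60→64: 4 bp
  64→70: 6 bp
  70→75: 5 bp
  75→86: 11 bp
  86→94: 8 bp
  94→106: 12 bp
  106→115: 9 bp
  115→129: 14 bp
  129→142: 13 bp
  142→145: 3 bp
  145→167: 22 bp
  167→183: 16 bp
  183→199: 16 bp
  199→215: 16 bp
  215→222: 7 bp
  222→232: 10 bp
  232→235: 3 bp
  235→240: 5 bp
  240→253: 13 bp
  253→262: 9 bp
  262→272: 10 bp
  272→9 (wrap): 274-272+9 = 11 bp

[3,3,4,5,5,5,6,7,8,9,9,10,10,10,11,11,12,13,13,13,14,16,16,16,22,23]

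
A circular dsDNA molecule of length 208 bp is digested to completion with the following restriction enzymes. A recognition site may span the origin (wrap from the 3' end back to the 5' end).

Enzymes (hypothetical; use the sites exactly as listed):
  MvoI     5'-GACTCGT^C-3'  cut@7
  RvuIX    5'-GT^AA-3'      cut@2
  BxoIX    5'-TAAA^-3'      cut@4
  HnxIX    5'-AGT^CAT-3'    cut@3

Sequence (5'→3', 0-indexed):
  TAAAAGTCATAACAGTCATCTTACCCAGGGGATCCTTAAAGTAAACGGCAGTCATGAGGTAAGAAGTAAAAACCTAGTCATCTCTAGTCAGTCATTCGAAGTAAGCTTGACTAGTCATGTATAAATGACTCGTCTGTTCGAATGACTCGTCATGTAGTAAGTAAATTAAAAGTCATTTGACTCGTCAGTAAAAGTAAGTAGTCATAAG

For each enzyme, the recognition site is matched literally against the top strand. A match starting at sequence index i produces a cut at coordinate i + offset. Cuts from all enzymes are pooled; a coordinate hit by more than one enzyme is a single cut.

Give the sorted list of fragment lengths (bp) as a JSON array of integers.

Per-enzyme occurrences:
  MvoI (GACTCGTC, off=7): starts [126, 143, 178] → cuts [133, 150, 185]
  RvuIX (GTAA, off=2): starts [40, 58, 65, 100, 156, 160, 187, 193, 207] → cuts [1, 42, 60, 67, 102, 158, 162, 189, 195]
  BxoIX (TAAA, off=4): starts [0, 36, 41, 66, 121, 161, 166, 188] → cuts [4, 40, 45, 70, 125, 165, 170, 192]
  HnxIX (AGTCAT, off=3): starts [4, 13, 49, 75, 89, 112, 170, 199] → cuts [7, 16, 52, 78, 92, 115, 173, 202]

Pooled cuts: [1, 4, 7, 16, 40, 42, 45, 52, 60, 67, 70, 78, 92, 102, 115, 125, 133, 150, 158, 162, 165, 170, 173, 185, 189, 192, 195, 202]

Fragment lengths:
  1→4: 3 bp
  4→7: 3 bp
  7→16: 9 bp
  16→40: 24 bp
  40→42: 2 bp
  42→45: 3 bp
  45→52: 7 bp
  52→60: 8 bp
  60→67: 7 bp
  67→70: 3 bp
  70→78: 8 bp
  78→92: 14 bp
  92→102: 10 bp
  102→115: 13 bp
  115→125: 10 bp
  125→133: 8 bp
  133→150: 17 bp
  150→158: 8 bp
  158→162: 4 bp
  162→165: 3 bp
  165→170: 5 bp
  170→173: 3 bp
  173→185: 12 bp
  185→189: 4 bp
  189→192: 3 bp
  192→195: 3 bp
  195→202: 7 bp
  202→1 (wrap): 208-202+1 = 7 bp

[2,3,3,3,3,3,3,3,3,4,4,5,7,7,7,7,8,8,8,8,9,10,10,12,13,14,17,24]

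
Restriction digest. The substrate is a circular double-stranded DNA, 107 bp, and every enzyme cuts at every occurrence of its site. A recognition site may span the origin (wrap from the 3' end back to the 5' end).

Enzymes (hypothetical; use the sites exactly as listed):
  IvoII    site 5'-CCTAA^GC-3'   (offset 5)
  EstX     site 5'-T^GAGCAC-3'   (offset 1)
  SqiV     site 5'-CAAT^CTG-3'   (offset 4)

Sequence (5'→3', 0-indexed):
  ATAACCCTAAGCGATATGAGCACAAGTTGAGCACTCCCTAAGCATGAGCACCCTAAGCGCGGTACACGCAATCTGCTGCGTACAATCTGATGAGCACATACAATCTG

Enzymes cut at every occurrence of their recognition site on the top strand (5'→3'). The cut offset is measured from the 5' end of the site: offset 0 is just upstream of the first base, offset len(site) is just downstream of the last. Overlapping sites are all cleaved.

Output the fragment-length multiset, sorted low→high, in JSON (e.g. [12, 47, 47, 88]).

[4,5,7,11,11,13,13,13,14,16]

Site scan:
  IvoII CCTAAGC/5: at [5, 36, 51] ⇒ [10, 41, 56]
  EstX TGAGCAC/1: at [16, 27, 44, 90] ⇒ [17, 28, 45, 91]
  SqiV CAATCTG/4: at [68, 82, 100] ⇒ [72, 86, 104]

Pooled cuts: [10, 17, 28, 41, 45, 56, 72, 86, 91, 104]

Fragment lengths:
  10→17: 7 bp
  17→28: 11 bp
  28→41: 13 bp
  41→45: 4 bp
  45→56: 11 bp
  56→72: 16 bp
  72→86: 14 bp
  86→91: 5 bp
  91→104: 13 bp
  104→10 (wrap): 107-104+10 = 13 bp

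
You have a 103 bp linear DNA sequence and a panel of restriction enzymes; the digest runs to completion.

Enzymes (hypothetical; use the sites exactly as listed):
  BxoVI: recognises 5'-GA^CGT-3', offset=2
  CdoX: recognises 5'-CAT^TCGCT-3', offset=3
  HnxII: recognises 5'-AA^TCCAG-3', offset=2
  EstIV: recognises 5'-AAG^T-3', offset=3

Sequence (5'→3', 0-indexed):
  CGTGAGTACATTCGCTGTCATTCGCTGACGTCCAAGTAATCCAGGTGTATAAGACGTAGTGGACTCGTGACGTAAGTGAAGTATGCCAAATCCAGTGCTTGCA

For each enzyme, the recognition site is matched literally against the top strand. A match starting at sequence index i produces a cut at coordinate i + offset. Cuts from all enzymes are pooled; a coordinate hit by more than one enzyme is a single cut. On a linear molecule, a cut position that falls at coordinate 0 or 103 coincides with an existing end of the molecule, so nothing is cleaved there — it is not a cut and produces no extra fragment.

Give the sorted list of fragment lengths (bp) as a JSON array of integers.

[3,5,6,7,8,9,10,11,13,15,16]

Site scan:
  BxoVI GACGT/2: at [26, 52, 68] ⇒ [28, 54, 70]
  CdoX CATTCGCT/3: at [8, 18] ⇒ [11, 21]
  HnxII AATCCAG/2: at [37, 88] ⇒ [39, 90]
  EstIV AAGT/3: at [33, 73, 78] ⇒ [36, 76, 81]

All cut coordinates (distinct, sorted): [11, 21, 28, 36, 39, 54, 70, 76, 81, 90]

Fragment lengths:
  [0,11): 11 bp
  [11,21): 10 bp
  [21,28): 7 bp
  [28,36): 8 bp
  [36,39): 3 bp
  [39,54): 15 bp
  [54,70): 16 bp
  [70,76): 6 bp
  [76,81): 5 bp
  [81,90): 9 bp
  [90,103): 13 bp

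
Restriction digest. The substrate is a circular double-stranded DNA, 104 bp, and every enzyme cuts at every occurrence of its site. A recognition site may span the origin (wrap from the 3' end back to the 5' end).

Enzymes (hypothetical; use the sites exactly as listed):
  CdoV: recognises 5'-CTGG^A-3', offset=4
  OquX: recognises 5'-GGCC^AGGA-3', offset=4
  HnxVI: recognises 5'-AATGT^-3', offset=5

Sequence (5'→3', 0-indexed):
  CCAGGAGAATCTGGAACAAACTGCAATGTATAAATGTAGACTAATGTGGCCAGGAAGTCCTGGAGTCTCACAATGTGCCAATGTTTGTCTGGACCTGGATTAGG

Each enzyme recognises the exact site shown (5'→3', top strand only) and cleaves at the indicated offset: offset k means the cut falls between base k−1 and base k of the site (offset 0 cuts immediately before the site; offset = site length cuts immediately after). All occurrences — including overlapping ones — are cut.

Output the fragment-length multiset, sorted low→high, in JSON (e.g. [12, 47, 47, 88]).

[4,6,8,8,8,8,10,12,12,13,15]

Scan for sites:
  CdoV CTGGA/4: at [10, 59, 88, 94] ⇒ [14, 63, 92, 98]
  OquX GGCCAGGA/4: at [47, 102] ⇒ [2, 51]
  HnxVI AATGT/5: at [24, 32, 42, 71, 79] ⇒ [29, 37, 47, 76, 84]

All cut coordinates (distinct, sorted): [2, 14, 29, 37, 47, 51, 63, 76, 84, 92, 98]

Fragments:
  2→14: 12 bp
  14→29: 15 bp
  29→37: 8 bp
  37→47: 10 bp
  47→51: 4 bp
  51→63: 12 bp
  63→76: 13 bp
  76→84: 8 bp
  84→92: 8 bp
  92→98: 6 bp
  98→2 (wrap): 104-98+2 = 8 bp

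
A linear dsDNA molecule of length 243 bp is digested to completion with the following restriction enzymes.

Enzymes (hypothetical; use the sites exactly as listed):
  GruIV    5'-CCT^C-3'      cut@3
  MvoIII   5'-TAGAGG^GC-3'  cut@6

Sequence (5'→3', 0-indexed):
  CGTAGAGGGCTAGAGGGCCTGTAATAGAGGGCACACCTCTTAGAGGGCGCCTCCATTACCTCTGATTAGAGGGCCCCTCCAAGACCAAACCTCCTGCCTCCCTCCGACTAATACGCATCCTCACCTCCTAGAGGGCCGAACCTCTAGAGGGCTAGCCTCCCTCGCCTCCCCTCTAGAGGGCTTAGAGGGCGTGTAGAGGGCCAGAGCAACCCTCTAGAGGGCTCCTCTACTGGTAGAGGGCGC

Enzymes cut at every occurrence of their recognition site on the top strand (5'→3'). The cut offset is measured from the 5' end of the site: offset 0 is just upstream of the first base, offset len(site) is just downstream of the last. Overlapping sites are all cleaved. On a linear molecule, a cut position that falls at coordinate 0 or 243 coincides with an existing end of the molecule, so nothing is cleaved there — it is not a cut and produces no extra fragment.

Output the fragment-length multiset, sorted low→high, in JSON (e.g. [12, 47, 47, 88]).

Scan for sites:
  GruIV CCTC/3: at [35, 49, 58, 75, 89, 96, 100, 118, 123, 140, 155, 159, 164, 169, 210, 223] ⇒ [38, 52, 61, 78, 92, 99, 103, 121, 126, 143, 158, 162, 167, 172, 213, 226]
  MvoIII TAGAGGGC/6: at [2, 10, 24, 40, 66, 128, 144, 173, 182, 193, 214, 233] ⇒ [8, 16, 30, 46, 72, 134, 150, 179, 188, 199, 220, 239]

All cut coordinates (distinct, sorted): [8, 16, 30, 38, 46, 52, 61, 72, 78, 92, 99, 103, 121, 126, 134, 143, 150, 158, 162, 167, 172, 179, 188, 199, 213, 220, 226, 239]

Fragments:
  [0,8): 8 bp
  [8,16): 8 bp
  [16,30): 14 bp
  [30,38): 8 bp
  [38,46): 8 bp
  [46,52): 6 bp
  [52,61): 9 bp
  [61,72): 11 bp
  [72,78): 6 bp
  [78,92): 14 bp
  [92,99): 7 bp
  [99,103): 4 bp
  [103,121): 18 bp
  [121,126): 5 bp
  [126,134): 8 bp
  [134,143): 9 bp
  [143,150): 7 bp
  [150,158): 8 bp
  [158,162): 4 bp
  [162,167): 5 bp
  [167,172): 5 bp
  [172,179): 7 bp
  [179,188): 9 bp
  [188,199): 11 bp
  [199,213): 14 bp
  [213,220): 7 bp
  [220,226): 6 bp
  [226,239): 13 bp
  [239,243): 4 bp

[4,4,4,5,5,5,6,6,6,7,7,7,7,8,8,8,8,8,8,9,9,9,11,11,13,14,14,14,18]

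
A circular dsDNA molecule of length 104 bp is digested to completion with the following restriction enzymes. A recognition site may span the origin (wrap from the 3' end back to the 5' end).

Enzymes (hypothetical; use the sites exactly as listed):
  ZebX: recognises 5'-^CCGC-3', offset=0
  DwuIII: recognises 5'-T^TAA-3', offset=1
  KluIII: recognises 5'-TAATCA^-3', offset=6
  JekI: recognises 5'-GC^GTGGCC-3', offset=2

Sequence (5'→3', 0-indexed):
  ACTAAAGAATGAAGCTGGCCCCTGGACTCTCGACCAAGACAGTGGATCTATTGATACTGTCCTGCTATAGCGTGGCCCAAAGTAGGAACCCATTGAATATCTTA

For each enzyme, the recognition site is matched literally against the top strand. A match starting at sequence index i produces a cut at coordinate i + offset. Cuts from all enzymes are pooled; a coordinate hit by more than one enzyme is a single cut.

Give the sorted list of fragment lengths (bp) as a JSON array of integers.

Scan for sites:
  ZebX (CCGC, off=0): no sites
  DwuIII (TTAA, off=1): starts [101] → cuts [102]
  KluIII (TAATCA, off=6): no sites
  JekI (GCGTGGCC, off=2): starts [69] → cuts [71]

All cut coordinates (distinct, sorted): [71, 102]

Fragment lengths:
  71→102: 31 bp
  102→71 (wrap): 104-102+71 = 73 bp

[31,73]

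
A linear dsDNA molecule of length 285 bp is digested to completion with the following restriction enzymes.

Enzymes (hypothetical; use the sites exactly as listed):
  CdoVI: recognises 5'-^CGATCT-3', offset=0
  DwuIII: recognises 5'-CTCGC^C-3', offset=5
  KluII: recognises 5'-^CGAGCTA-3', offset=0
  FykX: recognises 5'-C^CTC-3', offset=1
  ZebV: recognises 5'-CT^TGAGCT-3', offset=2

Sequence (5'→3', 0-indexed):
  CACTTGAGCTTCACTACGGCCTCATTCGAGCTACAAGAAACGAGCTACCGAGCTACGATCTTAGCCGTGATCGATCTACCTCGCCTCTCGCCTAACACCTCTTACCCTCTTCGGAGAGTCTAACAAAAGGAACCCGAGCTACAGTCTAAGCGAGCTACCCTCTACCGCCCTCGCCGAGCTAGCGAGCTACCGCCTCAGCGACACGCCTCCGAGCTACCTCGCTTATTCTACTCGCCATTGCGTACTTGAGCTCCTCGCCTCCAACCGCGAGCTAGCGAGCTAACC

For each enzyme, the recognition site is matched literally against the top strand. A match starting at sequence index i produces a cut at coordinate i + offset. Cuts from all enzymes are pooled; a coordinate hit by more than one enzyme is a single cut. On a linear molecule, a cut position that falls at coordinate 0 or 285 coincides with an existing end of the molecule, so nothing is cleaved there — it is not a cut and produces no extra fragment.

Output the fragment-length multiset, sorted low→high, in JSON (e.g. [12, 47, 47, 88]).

[3,4,5,5,5,6,7,7,7,7,8,8,8,8,8,8,9,9,10,10,11,11,13,14,16,16,16,18,28]

Site scan:
  CdoVI CGATCT/0: at [55, 71] ⇒ [55, 71]
  DwuIII CTCGCC/5: at [79, 86, 169, 230, 253] ⇒ [84, 91, 174, 235, 258]
  KluII CGAGCTA/0: at [26, 40, 48, 134, 150, 174, 182, 209, 267, 275] ⇒ [26, 40, 48, 134, 150, 174, 182, 209, 267, 275]
  FykX CCTC/1: at [19, 78, 83, 97, 105, 158, 168, 192, 205, 216, 252, 257] ⇒ [20, 79, 84, 98, 106, 159, 169, 193, 206, 217, 253, 258]
  ZebV CTTGAGCT/2: at [2, 244] ⇒ [4, 246]

Pooled cuts: [4, 20, 26, 40, 48, 55, 71, 79, 84, 91, 98, 106, 134, 150, 159, 169, 174, 182, 193, 206, 209, 217, 235, 246, 253, 258, 267, 275]

Fragments:
  [0,4): 4 bp
  [4,20): 16 bp
  [20,26): 6 bp
  [26,40): 14 bp
  [40,48): 8 bp
  [48,55): 7 bp
  [55,71): 16 bp
  [71,79): 8 bp
  [79,84): 5 bp
  [84,91): 7 bp
  [91,98): 7 bp
  [98,106): 8 bp
  [106,134): 28 bp
  [134,150): 16 bp
  [150,159): 9 bp
  [159,169): 10 bp
  [169,174): 5 bp
  [174,182): 8 bp
  [182,193): 11 bp
  [193,206): 13 bp
  [206,209): 3 bp
  [209,217): 8 bp
  [217,235): 18 bp
  [235,246): 11 bp
  [246,253): 7 bp
  [253,258): 5 bp
  [258,267): 9 bp
  [267,275): 8 bp
  [275,285): 10 bp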